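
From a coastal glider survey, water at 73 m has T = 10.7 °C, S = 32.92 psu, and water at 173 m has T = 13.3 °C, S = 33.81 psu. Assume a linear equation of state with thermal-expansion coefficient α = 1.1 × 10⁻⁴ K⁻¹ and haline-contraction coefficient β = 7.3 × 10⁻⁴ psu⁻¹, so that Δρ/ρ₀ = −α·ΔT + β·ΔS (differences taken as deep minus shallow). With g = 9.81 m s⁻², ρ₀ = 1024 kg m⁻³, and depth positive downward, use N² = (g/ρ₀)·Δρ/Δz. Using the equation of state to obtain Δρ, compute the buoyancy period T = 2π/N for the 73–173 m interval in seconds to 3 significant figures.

1.05 × 10³ s

ΔT = +2.6 K, ΔS = +0.89 psu (deep − shallow).
Δρ/ρ₀ = −αΔT + βΔS = -2.86 × 10⁻⁴ + 6.497 × 10⁻⁴ = 3.637 × 10⁻⁴, so Δρ ≈ 0.3724 kg m⁻³.
N² = (g/ρ₀)·Δρ/Δz = g·(Δρ/ρ₀)/Δz = 9.81 × 3.637 × 10⁻⁴ / 100 = 3.5679 × 10⁻⁵ s⁻².
N = √(3.5679 × 10⁻⁵) = 5.9732 × 10⁻³ rad s⁻¹ → T = 2π/N = 1.0519 × 10³ s ≈ 1.05 × 10³ s.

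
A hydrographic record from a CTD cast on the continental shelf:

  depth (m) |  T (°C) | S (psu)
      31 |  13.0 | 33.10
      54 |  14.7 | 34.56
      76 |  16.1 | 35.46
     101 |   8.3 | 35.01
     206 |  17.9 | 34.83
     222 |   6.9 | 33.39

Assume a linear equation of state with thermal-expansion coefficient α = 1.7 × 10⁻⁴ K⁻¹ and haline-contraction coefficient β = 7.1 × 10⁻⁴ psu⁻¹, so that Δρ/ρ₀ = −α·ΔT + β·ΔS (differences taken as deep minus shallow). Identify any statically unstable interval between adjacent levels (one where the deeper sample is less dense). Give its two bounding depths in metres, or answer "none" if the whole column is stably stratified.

Evaluate Δρ/ρ₀ = −αΔT + βΔS across each adjacent pair:
  31–54 m: −αΔT+βΔS = −(1.7 × 10⁻⁴)(+1.7)+(7.1 × 10⁻⁴)(+1.46) = 7.5 × 10⁻⁴ → stable
  54–76 m: −αΔT+βΔS = −(1.7 × 10⁻⁴)(+1.4)+(7.1 × 10⁻⁴)(+0.90) = 4.0 × 10⁻⁴ → stable
  76–101 m: −αΔT+βΔS = −(1.7 × 10⁻⁴)(-7.8)+(7.1 × 10⁻⁴)(-0.45) = 1.0 × 10⁻³ → stable
  101–206 m: −αΔT+βΔS = −(1.7 × 10⁻⁴)(+9.6)+(7.1 × 10⁻⁴)(-0.18) = -1.8 × 10⁻³ → UNSTABLE
  206–222 m: −αΔT+βΔS = −(1.7 × 10⁻⁴)(-11.0)+(7.1 × 10⁻⁴)(-1.44) = 8.5 × 10⁻⁴ → stable
The 101–206 m interval has Δρ < 0: lighter water underlies denser water.

101–206 m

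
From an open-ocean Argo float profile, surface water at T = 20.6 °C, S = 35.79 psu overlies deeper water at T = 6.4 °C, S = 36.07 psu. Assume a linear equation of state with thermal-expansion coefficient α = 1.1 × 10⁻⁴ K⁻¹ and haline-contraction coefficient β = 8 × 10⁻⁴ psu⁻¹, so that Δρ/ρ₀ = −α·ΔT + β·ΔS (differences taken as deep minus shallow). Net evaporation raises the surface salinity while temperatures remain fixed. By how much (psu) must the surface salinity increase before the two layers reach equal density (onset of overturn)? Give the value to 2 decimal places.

Neutral buoyancy requires −α(T_deep − T_surf) + β(S_deep − S_surf′) = 0.
S_surf′ = S_deep − (α/β)·ΔT = 36.07 − (1.1 × 10⁻⁴/8 × 10⁻⁴)·(-14.2) = 38.0225 psu.
Increase required: 38.0225 − 35.79 = 2.2325 psu.

2.23 psu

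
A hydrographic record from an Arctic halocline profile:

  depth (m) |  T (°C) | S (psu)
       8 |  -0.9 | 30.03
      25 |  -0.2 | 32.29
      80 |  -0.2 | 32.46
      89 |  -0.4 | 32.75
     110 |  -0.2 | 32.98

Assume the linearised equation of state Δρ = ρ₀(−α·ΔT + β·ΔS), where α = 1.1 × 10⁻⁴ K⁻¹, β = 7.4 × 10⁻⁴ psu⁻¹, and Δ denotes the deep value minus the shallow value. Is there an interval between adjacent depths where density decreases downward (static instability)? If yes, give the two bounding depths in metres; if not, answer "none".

Evaluate Δρ/ρ₀ = −αΔT + βΔS across each adjacent pair:
  8–25 m: −αΔT+βΔS = −(1.1 × 10⁻⁴)(+0.7)+(7.4 × 10⁻⁴)(+2.26) = 1.6 × 10⁻³ → stable
  25–80 m: −αΔT+βΔS = −(1.1 × 10⁻⁴)(+0.0)+(7.4 × 10⁻⁴)(+0.17) = 1.3 × 10⁻⁴ → stable
  80–89 m: −αΔT+βΔS = −(1.1 × 10⁻⁴)(-0.2)+(7.4 × 10⁻⁴)(+0.29) = 2.4 × 10⁻⁴ → stable
  89–110 m: −αΔT+βΔS = −(1.1 × 10⁻⁴)(+0.2)+(7.4 × 10⁻⁴)(+0.23) = 1.5 × 10⁻⁴ → stable
Every interval has Δρ > 0: the column is stably stratified throughout.

none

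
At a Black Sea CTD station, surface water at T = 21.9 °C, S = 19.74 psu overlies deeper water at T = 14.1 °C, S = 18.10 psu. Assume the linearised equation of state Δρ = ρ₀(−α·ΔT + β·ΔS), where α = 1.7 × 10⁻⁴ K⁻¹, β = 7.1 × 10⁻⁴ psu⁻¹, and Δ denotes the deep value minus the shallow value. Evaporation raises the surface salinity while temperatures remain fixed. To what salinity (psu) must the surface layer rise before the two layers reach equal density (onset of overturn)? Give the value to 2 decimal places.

Neutral buoyancy requires −α(T_deep − T_surf) + β(S_deep − S_surf′) = 0.
S_surf′ = S_deep − (α/β)·ΔT = 18.10 − (1.7 × 10⁻⁴/7.1 × 10⁻⁴)·(-7.8) = 19.9676 psu.
Increase required: 19.9676 − 19.74 = 0.2276 psu.

19.97 psu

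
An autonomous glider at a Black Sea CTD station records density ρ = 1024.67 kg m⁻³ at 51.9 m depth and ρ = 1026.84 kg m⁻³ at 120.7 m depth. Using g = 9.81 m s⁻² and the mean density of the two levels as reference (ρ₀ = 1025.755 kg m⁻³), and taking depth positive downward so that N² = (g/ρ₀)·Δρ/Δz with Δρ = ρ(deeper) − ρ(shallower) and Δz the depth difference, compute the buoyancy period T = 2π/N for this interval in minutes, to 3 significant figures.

6.03 min

Δρ = 1026.84 − 1024.67 = 2.17 kg m⁻³ over Δz = 120.7 − 51.9 = 68.8 m.
N² = (9.81/1025.755) × (2.17/68.8) = 3.0165 × 10⁻⁴ s⁻².
N = √(3.0165 × 10⁻⁴) = 0.017368 rad s⁻¹, so T = 2π/N = 361.77 s = 6.0295 min ≈ 6.03 min.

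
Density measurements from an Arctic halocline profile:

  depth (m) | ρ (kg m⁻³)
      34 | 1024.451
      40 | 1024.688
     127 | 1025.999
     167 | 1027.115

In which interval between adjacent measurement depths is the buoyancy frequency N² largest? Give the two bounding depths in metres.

34–40 m

Compute the density gradient over each adjacent pair:
  34–40 m: Δρ/Δz = 0.237/6 = 0.040 kg m⁻⁴
  40–127 m: Δρ/Δz = 1.311/87 = 0.015 kg m⁻⁴
  127–167 m: Δρ/Δz = 1.116/40 = 0.028 kg m⁻⁴
The largest gradient is in the 34–40 m interval — the pycnocline.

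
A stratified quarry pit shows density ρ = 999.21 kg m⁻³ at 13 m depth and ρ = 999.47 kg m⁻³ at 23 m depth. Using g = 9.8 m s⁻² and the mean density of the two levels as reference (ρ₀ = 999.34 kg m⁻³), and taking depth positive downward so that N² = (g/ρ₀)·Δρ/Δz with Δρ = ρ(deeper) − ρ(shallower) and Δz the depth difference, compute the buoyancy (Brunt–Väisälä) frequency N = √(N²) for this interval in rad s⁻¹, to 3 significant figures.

0.0160 rad s⁻¹

Δρ = 999.47 − 999.21 = 0.26 kg m⁻³ over Δz = 23 − 13 = 10 m.
N² = (9.8/999.34) × (0.26/10) = 2.5497 × 10⁻⁴ s⁻².
N = √(2.5497 × 10⁻⁴) = 0.015968 rad s⁻¹ ≈ 0.0160 rad s⁻¹.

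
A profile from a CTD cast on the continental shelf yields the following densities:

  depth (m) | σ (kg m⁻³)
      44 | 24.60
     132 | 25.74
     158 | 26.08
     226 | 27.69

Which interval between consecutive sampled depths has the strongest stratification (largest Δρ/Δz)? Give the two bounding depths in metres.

158–226 m

Compute the density gradient over each adjacent pair:
  44–132 m: Δρ/Δz = 1.14/88 = 0.013 kg m⁻⁴
  132–158 m: Δρ/Δz = 0.34/26 = 0.013 kg m⁻⁴
  158–226 m: Δρ/Δz = 1.61/68 = 0.024 kg m⁻⁴
The largest gradient is in the 158–226 m interval — the pycnocline.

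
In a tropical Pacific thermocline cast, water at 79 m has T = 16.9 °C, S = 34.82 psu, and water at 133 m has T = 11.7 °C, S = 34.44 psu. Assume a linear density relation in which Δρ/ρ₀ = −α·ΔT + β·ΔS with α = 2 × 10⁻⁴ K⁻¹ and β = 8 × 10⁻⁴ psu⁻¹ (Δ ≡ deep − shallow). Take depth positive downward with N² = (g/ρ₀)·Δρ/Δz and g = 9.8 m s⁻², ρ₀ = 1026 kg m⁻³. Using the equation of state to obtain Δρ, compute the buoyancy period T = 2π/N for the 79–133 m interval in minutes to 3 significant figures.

ΔT = -5.2 K, ΔS = -0.38 psu (deep − shallow).
Δρ/ρ₀ = −αΔT + βΔS = 1.04 × 10⁻³ − 3.04 × 10⁻⁴ = 7.36 × 10⁻⁴, so Δρ ≈ 0.7551 kg m⁻³.
N² = (g/ρ₀)·Δρ/Δz = g·(Δρ/ρ₀)/Δz = 9.8 × 7.36 × 10⁻⁴ / 54 = 1.3357 × 10⁻⁴ s⁻².
N = √(1.3357 × 10⁻⁴) = 0.011557 rad s⁻¹ → T = 2π/N = 543.67 s = 9.0612 min ≈ 9.06 min.

9.06 min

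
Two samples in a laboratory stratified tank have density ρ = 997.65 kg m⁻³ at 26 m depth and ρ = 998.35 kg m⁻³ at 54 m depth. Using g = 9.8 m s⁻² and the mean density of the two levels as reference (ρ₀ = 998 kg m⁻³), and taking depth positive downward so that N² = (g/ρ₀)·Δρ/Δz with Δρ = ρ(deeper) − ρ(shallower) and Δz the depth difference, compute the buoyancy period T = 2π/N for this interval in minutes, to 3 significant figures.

6.68 min

Δρ = 998.35 − 997.65 = 0.70 kg m⁻³ over Δz = 54 − 26 = 28 m.
N² = (9.8/998) × (0.70/28) = 2.4549 × 10⁻⁴ s⁻².
N = √(2.4549 × 10⁻⁴) = 0.015668 rad s⁻¹, so T = 2π/N = 401.02 s = 6.6837 min ≈ 6.68 min.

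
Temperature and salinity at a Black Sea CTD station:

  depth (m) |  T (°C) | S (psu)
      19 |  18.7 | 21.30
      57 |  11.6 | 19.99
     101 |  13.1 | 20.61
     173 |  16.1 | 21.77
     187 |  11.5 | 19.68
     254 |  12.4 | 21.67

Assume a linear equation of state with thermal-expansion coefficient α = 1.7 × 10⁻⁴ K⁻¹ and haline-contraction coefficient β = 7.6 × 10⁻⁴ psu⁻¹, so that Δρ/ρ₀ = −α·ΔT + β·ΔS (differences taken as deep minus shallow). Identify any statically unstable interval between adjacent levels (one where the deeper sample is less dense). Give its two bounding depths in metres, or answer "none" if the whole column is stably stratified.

173–187 m

Evaluate Δρ/ρ₀ = −αΔT + βΔS across each adjacent pair:
  19–57 m: −αΔT+βΔS = −(1.7 × 10⁻⁴)(-7.1)+(7.6 × 10⁻⁴)(-1.31) = 2.1 × 10⁻⁴ → stable
  57–101 m: −αΔT+βΔS = −(1.7 × 10⁻⁴)(+1.5)+(7.6 × 10⁻⁴)(+0.62) = 2.2 × 10⁻⁴ → stable
  101–173 m: −αΔT+βΔS = −(1.7 × 10⁻⁴)(+3.0)+(7.6 × 10⁻⁴)(+1.16) = 3.7 × 10⁻⁴ → stable
  173–187 m: −αΔT+βΔS = −(1.7 × 10⁻⁴)(-4.6)+(7.6 × 10⁻⁴)(-2.09) = -8.1 × 10⁻⁴ → UNSTABLE
  187–254 m: −αΔT+βΔS = −(1.7 × 10⁻⁴)(+0.9)+(7.6 × 10⁻⁴)(+1.99) = 1.4 × 10⁻³ → stable
The 173–187 m interval has Δρ < 0: lighter water underlies denser water.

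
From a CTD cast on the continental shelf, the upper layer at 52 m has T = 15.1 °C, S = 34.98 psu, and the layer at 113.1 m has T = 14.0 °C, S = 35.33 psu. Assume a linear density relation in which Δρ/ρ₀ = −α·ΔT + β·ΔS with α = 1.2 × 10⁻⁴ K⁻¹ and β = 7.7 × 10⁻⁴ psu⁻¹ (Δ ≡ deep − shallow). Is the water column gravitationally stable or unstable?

stable

ΔT = 14.0 − 15.1 = -1.1 K and ΔS = 35.33 − 34.98 = +0.35 psu (deep − shallow).
−αΔT = 1.32 × 10⁻⁴; βΔS = 2.695 × 10⁻⁴; sum Δρ/ρ₀ = 4.015 × 10⁻⁴.
Δρ/ρ₀ > 0, so Δρ > 0: deeper water is denser → statically stable.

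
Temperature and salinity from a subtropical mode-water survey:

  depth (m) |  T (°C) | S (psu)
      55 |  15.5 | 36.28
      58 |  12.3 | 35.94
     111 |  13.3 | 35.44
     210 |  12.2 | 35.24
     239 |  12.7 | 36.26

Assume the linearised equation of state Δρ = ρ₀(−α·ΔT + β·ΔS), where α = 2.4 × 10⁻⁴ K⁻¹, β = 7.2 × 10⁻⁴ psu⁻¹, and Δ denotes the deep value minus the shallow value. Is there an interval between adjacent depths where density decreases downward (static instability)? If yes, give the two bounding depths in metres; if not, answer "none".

Evaluate Δρ/ρ₀ = −αΔT + βΔS across each adjacent pair:
  55–58 m: −αΔT+βΔS = −(2.4 × 10⁻⁴)(-3.2)+(7.2 × 10⁻⁴)(-0.34) = 5.2 × 10⁻⁴ → stable
  58–111 m: −αΔT+βΔS = −(2.4 × 10⁻⁴)(+1.0)+(7.2 × 10⁻⁴)(-0.50) = -6.0 × 10⁻⁴ → UNSTABLE
  111–210 m: −αΔT+βΔS = −(2.4 × 10⁻⁴)(-1.1)+(7.2 × 10⁻⁴)(-0.20) = 1.2 × 10⁻⁴ → stable
  210–239 m: −αΔT+βΔS = −(2.4 × 10⁻⁴)(+0.5)+(7.2 × 10⁻⁴)(+1.02) = 6.1 × 10⁻⁴ → stable
The 58–111 m interval has Δρ < 0: lighter water underlies denser water.

58–111 m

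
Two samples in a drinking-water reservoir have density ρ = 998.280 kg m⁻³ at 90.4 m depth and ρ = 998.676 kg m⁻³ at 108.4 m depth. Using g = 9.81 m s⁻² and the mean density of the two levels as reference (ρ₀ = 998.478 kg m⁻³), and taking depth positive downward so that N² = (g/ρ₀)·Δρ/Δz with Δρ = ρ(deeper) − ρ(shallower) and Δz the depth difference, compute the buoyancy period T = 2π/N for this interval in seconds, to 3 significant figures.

Δρ = 998.676 − 998.280 = 0.396 kg m⁻³ over Δz = 108.4 − 90.4 = 18 m.
N² = (9.81/998.478) × (0.396/18) = 2.1615 × 10⁻⁴ s⁻².
N = √(2.1615 × 10⁻⁴) = 0.014702 rad s⁻¹, so T = 2π/N = 427.37 s ≈ 427 s.

427 s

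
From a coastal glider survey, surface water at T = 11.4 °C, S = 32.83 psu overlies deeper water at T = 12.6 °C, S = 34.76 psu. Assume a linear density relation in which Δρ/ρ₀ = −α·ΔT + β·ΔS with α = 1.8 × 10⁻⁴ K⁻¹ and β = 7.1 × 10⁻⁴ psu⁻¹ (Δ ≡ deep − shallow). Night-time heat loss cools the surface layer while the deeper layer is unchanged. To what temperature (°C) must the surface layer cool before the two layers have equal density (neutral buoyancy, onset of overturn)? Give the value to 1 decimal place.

Neutral buoyancy requires Δρ = 0, i.e. −α(T_deep − T_surf′) + β(S_deep − S_surf) = 0.
T_surf′ = T_deep − (β/α)·ΔS = 12.6 − (7.1 × 10⁻⁴/1.8 × 10⁻⁴)·(+1.93) = 4.987 °C.
Cooling required: 11.4 − (4.987) = 6.413 °C.

5.0 °C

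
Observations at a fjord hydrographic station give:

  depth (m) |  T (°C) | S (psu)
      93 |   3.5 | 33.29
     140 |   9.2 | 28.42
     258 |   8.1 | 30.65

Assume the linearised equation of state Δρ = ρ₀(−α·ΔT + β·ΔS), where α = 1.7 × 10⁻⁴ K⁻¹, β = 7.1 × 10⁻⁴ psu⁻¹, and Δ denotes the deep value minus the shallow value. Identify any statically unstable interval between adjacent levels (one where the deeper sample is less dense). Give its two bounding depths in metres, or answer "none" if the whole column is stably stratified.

93–140 m

Evaluate Δρ/ρ₀ = −αΔT + βΔS across each adjacent pair:
  93–140 m: −αΔT+βΔS = −(1.7 × 10⁻⁴)(+5.7)+(7.1 × 10⁻⁴)(-4.87) = -4.4 × 10⁻³ → UNSTABLE
  140–258 m: −αΔT+βΔS = −(1.7 × 10⁻⁴)(-1.1)+(7.1 × 10⁻⁴)(+2.23) = 1.8 × 10⁻³ → stable
The 93–140 m interval has Δρ < 0: lighter water underlies denser water.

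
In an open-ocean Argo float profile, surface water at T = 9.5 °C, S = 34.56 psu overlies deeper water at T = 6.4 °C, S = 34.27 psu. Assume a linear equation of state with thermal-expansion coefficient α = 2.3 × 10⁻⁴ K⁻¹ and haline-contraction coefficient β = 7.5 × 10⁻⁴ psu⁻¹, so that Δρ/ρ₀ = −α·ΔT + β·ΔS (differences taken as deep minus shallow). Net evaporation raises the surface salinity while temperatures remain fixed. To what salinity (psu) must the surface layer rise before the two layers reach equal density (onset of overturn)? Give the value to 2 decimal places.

Neutral buoyancy requires −α(T_deep − T_surf) + β(S_deep − S_surf′) = 0.
S_surf′ = S_deep − (α/β)·ΔT = 34.27 − (2.3 × 10⁻⁴/7.5 × 10⁻⁴)·(-3.1) = 35.2207 psu.
Increase required: 35.2207 − 34.56 = 0.6607 psu.

35.22 psu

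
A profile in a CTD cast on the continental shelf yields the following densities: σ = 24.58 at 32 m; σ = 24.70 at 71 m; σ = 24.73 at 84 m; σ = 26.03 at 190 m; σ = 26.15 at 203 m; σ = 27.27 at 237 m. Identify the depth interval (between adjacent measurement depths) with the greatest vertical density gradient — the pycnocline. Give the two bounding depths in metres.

203–237 m

Compute the density gradient over each adjacent pair:
  32–71 m: Δρ/Δz = 0.12/39 = 3.1 × 10⁻³ kg m⁻⁴
  71–84 m: Δρ/Δz = 0.03/13 = 2.3 × 10⁻³ kg m⁻⁴
  84–190 m: Δρ/Δz = 1.30/106 = 0.012 kg m⁻⁴
  190–203 m: Δρ/Δz = 0.12/13 = 9.2 × 10⁻³ kg m⁻⁴
  203–237 m: Δρ/Δz = 1.12/34 = 0.033 kg m⁻⁴
The largest gradient is in the 203–237 m interval — the pycnocline.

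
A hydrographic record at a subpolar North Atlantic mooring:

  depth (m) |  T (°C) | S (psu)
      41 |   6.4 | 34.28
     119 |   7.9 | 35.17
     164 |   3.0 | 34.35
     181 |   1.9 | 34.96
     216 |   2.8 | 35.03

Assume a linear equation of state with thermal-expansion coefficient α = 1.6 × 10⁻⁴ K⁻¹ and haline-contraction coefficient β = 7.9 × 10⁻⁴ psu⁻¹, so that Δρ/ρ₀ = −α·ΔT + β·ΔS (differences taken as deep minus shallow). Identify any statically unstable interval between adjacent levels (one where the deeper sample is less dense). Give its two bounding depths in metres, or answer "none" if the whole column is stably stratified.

181–216 m

Evaluate Δρ/ρ₀ = −αΔT + βΔS across each adjacent pair:
  41–119 m: −αΔT+βΔS = −(1.6 × 10⁻⁴)(+1.5)+(7.9 × 10⁻⁴)(+0.89) = 4.6 × 10⁻⁴ → stable
  119–164 m: −αΔT+βΔS = −(1.6 × 10⁻⁴)(-4.9)+(7.9 × 10⁻⁴)(-0.82) = 1.4 × 10⁻⁴ → stable
  164–181 m: −αΔT+βΔS = −(1.6 × 10⁻⁴)(-1.1)+(7.9 × 10⁻⁴)(+0.61) = 6.6 × 10⁻⁴ → stable
  181–216 m: −αΔT+βΔS = −(1.6 × 10⁻⁴)(+0.9)+(7.9 × 10⁻⁴)(+0.07) = -8.9 × 10⁻⁵ → UNSTABLE
The 181–216 m interval has Δρ < 0: lighter water underlies denser water.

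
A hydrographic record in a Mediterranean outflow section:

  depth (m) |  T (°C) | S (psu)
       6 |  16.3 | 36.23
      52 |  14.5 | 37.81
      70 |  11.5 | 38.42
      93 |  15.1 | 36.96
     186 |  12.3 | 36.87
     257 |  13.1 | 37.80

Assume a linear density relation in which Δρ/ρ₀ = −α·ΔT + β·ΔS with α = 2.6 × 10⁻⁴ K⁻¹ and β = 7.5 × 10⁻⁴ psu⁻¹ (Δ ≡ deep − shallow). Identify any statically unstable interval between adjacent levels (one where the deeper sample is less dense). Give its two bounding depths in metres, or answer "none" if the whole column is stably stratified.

70–93 m

Evaluate Δρ/ρ₀ = −αΔT + βΔS across each adjacent pair:
  6–52 m: −αΔT+βΔS = −(2.6 × 10⁻⁴)(-1.8)+(7.5 × 10⁻⁴)(+1.58) = 1.7 × 10⁻³ → stable
  52–70 m: −αΔT+βΔS = −(2.6 × 10⁻⁴)(-3.0)+(7.5 × 10⁻⁴)(+0.61) = 1.2 × 10⁻³ → stable
  70–93 m: −αΔT+βΔS = −(2.6 × 10⁻⁴)(+3.6)+(7.5 × 10⁻⁴)(-1.46) = -2.0 × 10⁻³ → UNSTABLE
  93–186 m: −αΔT+βΔS = −(2.6 × 10⁻⁴)(-2.8)+(7.5 × 10⁻⁴)(-0.09) = 6.6 × 10⁻⁴ → stable
  186–257 m: −αΔT+βΔS = −(2.6 × 10⁻⁴)(+0.8)+(7.5 × 10⁻⁴)(+0.93) = 4.9 × 10⁻⁴ → stable
The 70–93 m interval has Δρ < 0: lighter water underlies denser water.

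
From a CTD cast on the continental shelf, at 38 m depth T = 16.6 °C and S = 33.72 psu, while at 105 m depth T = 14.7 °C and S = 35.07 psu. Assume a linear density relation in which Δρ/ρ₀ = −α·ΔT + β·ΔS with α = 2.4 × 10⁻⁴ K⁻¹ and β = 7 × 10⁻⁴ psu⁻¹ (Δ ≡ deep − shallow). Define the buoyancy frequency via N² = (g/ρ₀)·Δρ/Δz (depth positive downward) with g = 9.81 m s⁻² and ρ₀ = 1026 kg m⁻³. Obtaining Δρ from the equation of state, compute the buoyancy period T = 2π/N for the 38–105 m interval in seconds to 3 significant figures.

ΔT = -1.9 K, ΔS = +1.35 psu (deep − shallow).
Δρ/ρ₀ = −αΔT + βΔS = 4.56 × 10⁻⁴ + 9.45 × 10⁻⁴ = 1.401 × 10⁻³, so Δρ ≈ 1.437 kg m⁻³.
N² = (g/ρ₀)·Δρ/Δz = g·(Δρ/ρ₀)/Δz = 9.81 × 1.401 × 10⁻³ / 67 = 2.0513 × 10⁻⁴ s⁻².
N = √(2.0513 × 10⁻⁴) = 0.014322 rad s⁻¹ → T = 2π/N = 438.71 s ≈ 439 s.

439 s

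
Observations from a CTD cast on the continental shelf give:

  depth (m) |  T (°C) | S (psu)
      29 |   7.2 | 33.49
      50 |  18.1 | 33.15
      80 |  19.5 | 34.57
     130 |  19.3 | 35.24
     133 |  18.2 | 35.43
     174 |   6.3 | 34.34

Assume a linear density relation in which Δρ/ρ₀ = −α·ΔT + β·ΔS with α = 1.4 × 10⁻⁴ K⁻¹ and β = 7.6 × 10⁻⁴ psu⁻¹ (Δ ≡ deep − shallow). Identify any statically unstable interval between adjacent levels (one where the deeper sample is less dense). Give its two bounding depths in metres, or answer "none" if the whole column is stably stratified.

Evaluate Δρ/ρ₀ = −αΔT + βΔS across each adjacent pair:
  29–50 m: −αΔT+βΔS = −(1.4 × 10⁻⁴)(+10.9)+(7.6 × 10⁻⁴)(-0.34) = -1.8 × 10⁻³ → UNSTABLE
  50–80 m: −αΔT+βΔS = −(1.4 × 10⁻⁴)(+1.4)+(7.6 × 10⁻⁴)(+1.42) = 8.8 × 10⁻⁴ → stable
  80–130 m: −αΔT+βΔS = −(1.4 × 10⁻⁴)(-0.2)+(7.6 × 10⁻⁴)(+0.67) = 5.4 × 10⁻⁴ → stable
  130–133 m: −αΔT+βΔS = −(1.4 × 10⁻⁴)(-1.1)+(7.6 × 10⁻⁴)(+0.19) = 3.0 × 10⁻⁴ → stable
  133–174 m: −αΔT+βΔS = −(1.4 × 10⁻⁴)(-11.9)+(7.6 × 10⁻⁴)(-1.09) = 8.4 × 10⁻⁴ → stable
The 29–50 m interval has Δρ < 0: lighter water underlies denser water.

29–50 m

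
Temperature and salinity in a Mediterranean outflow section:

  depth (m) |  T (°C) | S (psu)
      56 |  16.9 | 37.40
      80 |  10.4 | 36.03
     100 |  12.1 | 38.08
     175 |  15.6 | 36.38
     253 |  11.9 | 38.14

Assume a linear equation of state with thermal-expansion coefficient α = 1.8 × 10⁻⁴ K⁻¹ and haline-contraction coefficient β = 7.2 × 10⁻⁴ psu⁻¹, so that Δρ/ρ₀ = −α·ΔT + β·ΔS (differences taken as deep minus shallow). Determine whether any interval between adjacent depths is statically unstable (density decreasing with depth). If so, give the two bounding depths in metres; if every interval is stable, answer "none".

Evaluate Δρ/ρ₀ = −αΔT + βΔS across each adjacent pair:
  56–80 m: −αΔT+βΔS = −(1.8 × 10⁻⁴)(-6.5)+(7.2 × 10⁻⁴)(-1.37) = 1.8 × 10⁻⁴ → stable
  80–100 m: −αΔT+βΔS = −(1.8 × 10⁻⁴)(+1.7)+(7.2 × 10⁻⁴)(+2.05) = 1.2 × 10⁻³ → stable
  100–175 m: −αΔT+βΔS = −(1.8 × 10⁻⁴)(+3.5)+(7.2 × 10⁻⁴)(-1.70) = -1.9 × 10⁻³ → UNSTABLE
  175–253 m: −αΔT+βΔS = −(1.8 × 10⁻⁴)(-3.7)+(7.2 × 10⁻⁴)(+1.76) = 1.9 × 10⁻³ → stable
The 100–175 m interval has Δρ < 0: lighter water underlies denser water.

100–175 m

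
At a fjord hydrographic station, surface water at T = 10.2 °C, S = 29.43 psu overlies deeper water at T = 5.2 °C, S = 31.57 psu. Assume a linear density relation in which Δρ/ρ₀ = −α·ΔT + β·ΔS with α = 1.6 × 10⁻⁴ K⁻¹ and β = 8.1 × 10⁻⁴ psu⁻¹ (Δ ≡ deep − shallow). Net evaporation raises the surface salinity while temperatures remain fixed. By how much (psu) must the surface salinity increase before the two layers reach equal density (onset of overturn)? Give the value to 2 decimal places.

3.13 psu

Neutral buoyancy requires −α(T_deep − T_surf) + β(S_deep − S_surf′) = 0.
S_surf′ = S_deep − (α/β)·ΔT = 31.57 − (1.6 × 10⁻⁴/8.1 × 10⁻⁴)·(-5.0) = 32.5577 psu.
Increase required: 32.5577 − 29.43 = 3.1277 psu.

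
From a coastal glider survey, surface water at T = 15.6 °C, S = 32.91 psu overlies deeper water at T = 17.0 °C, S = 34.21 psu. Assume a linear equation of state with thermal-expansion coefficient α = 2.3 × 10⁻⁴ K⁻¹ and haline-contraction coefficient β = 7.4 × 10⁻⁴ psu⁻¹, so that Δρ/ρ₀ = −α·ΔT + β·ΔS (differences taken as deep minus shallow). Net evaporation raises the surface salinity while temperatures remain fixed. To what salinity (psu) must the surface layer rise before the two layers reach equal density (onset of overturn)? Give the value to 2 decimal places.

33.77 psu

Neutral buoyancy requires −α(T_deep − T_surf) + β(S_deep − S_surf′) = 0.
S_surf′ = S_deep − (α/β)·ΔT = 34.21 − (2.3 × 10⁻⁴/7.4 × 10⁻⁴)·(+1.4) = 33.7749 psu.
Increase required: 33.7749 − 32.91 = 0.8649 psu.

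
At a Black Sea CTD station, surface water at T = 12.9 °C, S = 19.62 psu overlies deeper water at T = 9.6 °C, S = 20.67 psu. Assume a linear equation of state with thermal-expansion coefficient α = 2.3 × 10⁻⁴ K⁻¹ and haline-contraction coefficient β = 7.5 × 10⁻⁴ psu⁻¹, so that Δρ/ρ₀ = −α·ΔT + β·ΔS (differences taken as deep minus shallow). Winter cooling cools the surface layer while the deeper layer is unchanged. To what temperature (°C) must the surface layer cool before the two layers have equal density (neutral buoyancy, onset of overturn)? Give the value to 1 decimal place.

6.2 °C

Neutral buoyancy requires Δρ = 0, i.e. −α(T_deep − T_surf′) + β(S_deep − S_surf) = 0.
T_surf′ = T_deep − (β/α)·ΔS = 9.6 − (7.5 × 10⁻⁴/2.3 × 10⁻⁴)·(+1.05) = 6.176 °C.
Cooling required: 12.9 − (6.176) = 6.724 °C.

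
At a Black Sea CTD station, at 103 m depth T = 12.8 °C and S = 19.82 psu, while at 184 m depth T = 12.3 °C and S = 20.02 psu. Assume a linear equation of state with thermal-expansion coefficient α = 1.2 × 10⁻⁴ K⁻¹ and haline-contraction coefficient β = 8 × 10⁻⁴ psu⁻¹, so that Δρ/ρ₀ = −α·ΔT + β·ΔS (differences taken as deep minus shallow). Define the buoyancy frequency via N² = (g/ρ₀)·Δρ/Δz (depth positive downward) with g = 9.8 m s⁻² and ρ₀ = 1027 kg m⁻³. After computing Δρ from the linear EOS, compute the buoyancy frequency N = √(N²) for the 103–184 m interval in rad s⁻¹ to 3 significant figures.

ΔT = -0.5 K, ΔS = +0.20 psu (deep − shallow).
Δρ/ρ₀ = −αΔT + βΔS = 6.00 × 10⁻⁵ + 1.60 × 10⁻⁴ = 2.20 × 10⁻⁴, so Δρ ≈ 0.2259 kg m⁻³.
N² = (g/ρ₀)·Δρ/Δz = g·(Δρ/ρ₀)/Δz = 9.8 × 2.20 × 10⁻⁴ / 81 = 2.6617 × 10⁻⁵ s⁻².
N = √(2.6617 × 10⁻⁵) = 5.1592 × 10⁻³ rad s⁻¹ ≈ 5.16 × 10⁻³ rad s⁻¹.

5.16 × 10⁻³ rad s⁻¹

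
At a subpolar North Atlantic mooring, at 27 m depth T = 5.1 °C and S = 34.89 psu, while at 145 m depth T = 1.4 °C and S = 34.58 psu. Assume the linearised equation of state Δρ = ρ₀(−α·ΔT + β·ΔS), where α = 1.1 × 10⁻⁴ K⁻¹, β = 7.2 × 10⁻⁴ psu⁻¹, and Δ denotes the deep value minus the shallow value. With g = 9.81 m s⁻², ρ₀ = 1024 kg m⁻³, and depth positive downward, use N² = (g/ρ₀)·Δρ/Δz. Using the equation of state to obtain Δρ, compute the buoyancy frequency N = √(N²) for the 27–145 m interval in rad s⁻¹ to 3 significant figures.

3.91 × 10⁻³ rad s⁻¹

ΔT = -3.7 K, ΔS = -0.31 psu (deep − shallow).
Δρ/ρ₀ = −αΔT + βΔS = 4.07 × 10⁻⁴ − 2.232 × 10⁻⁴ = 1.838 × 10⁻⁴, so Δρ ≈ 0.1882 kg m⁻³.
N² = (g/ρ₀)·Δρ/Δz = g·(Δρ/ρ₀)/Δz = 9.81 × 1.838 × 10⁻⁴ / 118 = 1.5280 × 10⁻⁵ s⁻².
N = √(1.5280 × 10⁻⁵) = 3.9090 × 10⁻³ rad s⁻¹ ≈ 3.91 × 10⁻³ rad s⁻¹.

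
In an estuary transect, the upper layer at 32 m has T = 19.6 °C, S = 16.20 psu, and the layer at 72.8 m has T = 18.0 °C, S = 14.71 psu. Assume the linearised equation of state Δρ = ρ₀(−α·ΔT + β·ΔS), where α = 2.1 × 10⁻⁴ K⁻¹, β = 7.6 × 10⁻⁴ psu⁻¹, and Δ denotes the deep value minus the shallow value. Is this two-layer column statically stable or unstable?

unstable

ΔT = 18.0 − 19.6 = -1.6 K and ΔS = 14.71 − 16.20 = -1.49 psu (deep − shallow).
−αΔT = 3.36 × 10⁻⁴; βΔS = -1.1324 × 10⁻³; sum Δρ/ρ₀ = -7.964 × 10⁻⁴.
Δρ/ρ₀ < 0, so Δρ < 0: deeper water is lighter → statically unstable; the column would overturn.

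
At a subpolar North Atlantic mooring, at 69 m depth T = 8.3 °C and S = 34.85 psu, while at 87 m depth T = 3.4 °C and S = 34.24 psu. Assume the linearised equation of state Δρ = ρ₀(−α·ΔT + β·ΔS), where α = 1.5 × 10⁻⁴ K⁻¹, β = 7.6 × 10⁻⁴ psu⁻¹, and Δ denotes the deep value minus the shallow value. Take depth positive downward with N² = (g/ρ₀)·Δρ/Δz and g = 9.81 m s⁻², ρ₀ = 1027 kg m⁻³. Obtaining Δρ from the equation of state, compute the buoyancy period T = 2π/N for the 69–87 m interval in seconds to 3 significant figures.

ΔT = -4.9 K, ΔS = -0.61 psu (deep − shallow).
Δρ/ρ₀ = −αΔT + βΔS = 7.35 × 10⁻⁴ − 4.636 × 10⁻⁴ = 2.714 × 10⁻⁴, so Δρ ≈ 0.2787 kg m⁻³.
N² = (g/ρ₀)·Δρ/Δz = g·(Δρ/ρ₀)/Δz = 9.81 × 2.714 × 10⁻⁴ / 18 = 1.4791 × 10⁻⁴ s⁻².
N = √(1.4791 × 10⁻⁴) = 0.012162 rad s⁻¹ → T = 2π/N = 516.62 s ≈ 517 s.

517 s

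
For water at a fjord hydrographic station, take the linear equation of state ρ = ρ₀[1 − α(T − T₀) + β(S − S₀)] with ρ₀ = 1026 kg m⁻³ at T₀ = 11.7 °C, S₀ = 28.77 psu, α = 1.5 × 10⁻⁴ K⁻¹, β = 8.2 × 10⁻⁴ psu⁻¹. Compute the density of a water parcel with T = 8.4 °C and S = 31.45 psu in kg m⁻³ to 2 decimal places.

T − T₀ = -3.3 K, S − S₀ = +2.68 psu.
Bracket = 1 − α·(-3.3) + β·(+2.68) = 1 + (2.6926 × 10⁻³) = 1.0026926.
ρ = 1026 × 1.0026926 = 1028.76 kg m⁻³.

1028.76 kg m⁻³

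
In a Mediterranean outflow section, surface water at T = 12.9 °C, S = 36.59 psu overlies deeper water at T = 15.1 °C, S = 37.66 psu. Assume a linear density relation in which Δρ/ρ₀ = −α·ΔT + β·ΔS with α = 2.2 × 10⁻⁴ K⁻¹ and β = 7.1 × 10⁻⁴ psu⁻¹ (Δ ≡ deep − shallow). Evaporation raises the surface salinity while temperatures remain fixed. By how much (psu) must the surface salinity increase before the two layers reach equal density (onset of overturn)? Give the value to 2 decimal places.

Neutral buoyancy requires −α(T_deep − T_surf) + β(S_deep − S_surf′) = 0.
S_surf′ = S_deep − (α/β)·ΔT = 37.66 − (2.2 × 10⁻⁴/7.1 × 10⁻⁴)·(+2.2) = 36.9783 psu.
Increase required: 36.9783 − 36.59 = 0.3883 psu.

0.39 psu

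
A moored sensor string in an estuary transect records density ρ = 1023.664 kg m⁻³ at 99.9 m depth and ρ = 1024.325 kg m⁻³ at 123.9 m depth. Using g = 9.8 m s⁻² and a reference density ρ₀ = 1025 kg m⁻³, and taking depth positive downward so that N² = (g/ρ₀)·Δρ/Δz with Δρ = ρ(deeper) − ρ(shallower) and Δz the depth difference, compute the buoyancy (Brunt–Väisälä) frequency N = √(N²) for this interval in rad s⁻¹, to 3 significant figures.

0.0162 rad s⁻¹

Δρ = 1024.325 − 1023.664 = 0.661 kg m⁻³ over Δz = 123.9 − 99.9 = 24 m.
N² = (9.8/1025) × (0.661/24) = 2.6333 × 10⁻⁴ s⁻².
N = √(2.6333 × 10⁻⁴) = 0.016227 rad s⁻¹ ≈ 0.0162 rad s⁻¹.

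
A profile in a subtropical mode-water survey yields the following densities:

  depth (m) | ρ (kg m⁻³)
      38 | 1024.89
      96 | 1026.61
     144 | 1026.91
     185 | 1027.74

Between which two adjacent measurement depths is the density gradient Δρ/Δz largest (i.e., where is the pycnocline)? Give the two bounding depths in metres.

Compute the density gradient over each adjacent pair:
  38–96 m: Δρ/Δz = 1.72/58 = 0.030 kg m⁻⁴
  96–144 m: Δρ/Δz = 0.30/48 = 6.2 × 10⁻³ kg m⁻⁴
  144–185 m: Δρ/Δz = 0.83/41 = 0.020 kg m⁻⁴
The largest gradient is in the 38–96 m interval — the pycnocline.

38–96 m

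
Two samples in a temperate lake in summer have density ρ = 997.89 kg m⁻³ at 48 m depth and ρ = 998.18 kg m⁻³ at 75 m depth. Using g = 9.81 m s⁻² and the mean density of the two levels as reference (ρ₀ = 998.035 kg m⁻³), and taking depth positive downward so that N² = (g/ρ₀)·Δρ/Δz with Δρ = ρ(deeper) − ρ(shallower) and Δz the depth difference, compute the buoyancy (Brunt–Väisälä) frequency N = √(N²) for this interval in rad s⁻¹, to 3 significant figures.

Δρ = 998.18 − 997.89 = 0.29 kg m⁻³ over Δz = 75 − 48 = 27 m.
N² = (9.81/998.035) × (0.29/27) = 1.0557 × 10⁻⁴ s⁻².
N = √(1.0557 × 10⁻⁴) = 0.010275 rad s⁻¹ ≈ 0.0103 rad s⁻¹.

0.0103 rad s⁻¹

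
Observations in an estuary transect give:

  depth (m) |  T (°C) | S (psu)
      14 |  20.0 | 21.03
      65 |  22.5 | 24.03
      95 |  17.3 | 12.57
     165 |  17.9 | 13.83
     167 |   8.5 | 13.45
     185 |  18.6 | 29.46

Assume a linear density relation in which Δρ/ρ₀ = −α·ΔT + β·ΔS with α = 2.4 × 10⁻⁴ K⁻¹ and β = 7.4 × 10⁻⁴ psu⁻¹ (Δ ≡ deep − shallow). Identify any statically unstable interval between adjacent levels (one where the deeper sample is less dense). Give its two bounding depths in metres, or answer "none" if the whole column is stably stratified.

65–95 m

Evaluate Δρ/ρ₀ = −αΔT + βΔS across each adjacent pair:
  14–65 m: −αΔT+βΔS = −(2.4 × 10⁻⁴)(+2.5)+(7.4 × 10⁻⁴)(+3.00) = 1.6 × 10⁻³ → stable
  65–95 m: −αΔT+βΔS = −(2.4 × 10⁻⁴)(-5.2)+(7.4 × 10⁻⁴)(-11.46) = -7.2 × 10⁻³ → UNSTABLE
  95–165 m: −αΔT+βΔS = −(2.4 × 10⁻⁴)(+0.6)+(7.4 × 10⁻⁴)(+1.26) = 7.9 × 10⁻⁴ → stable
  165–167 m: −αΔT+βΔS = −(2.4 × 10⁻⁴)(-9.4)+(7.4 × 10⁻⁴)(-0.38) = 2.0 × 10⁻³ → stable
  167–185 m: −αΔT+βΔS = −(2.4 × 10⁻⁴)(+10.1)+(7.4 × 10⁻⁴)(+16.01) = 9.4 × 10⁻³ → stable
The 65–95 m interval has Δρ < 0: lighter water underlies denser water.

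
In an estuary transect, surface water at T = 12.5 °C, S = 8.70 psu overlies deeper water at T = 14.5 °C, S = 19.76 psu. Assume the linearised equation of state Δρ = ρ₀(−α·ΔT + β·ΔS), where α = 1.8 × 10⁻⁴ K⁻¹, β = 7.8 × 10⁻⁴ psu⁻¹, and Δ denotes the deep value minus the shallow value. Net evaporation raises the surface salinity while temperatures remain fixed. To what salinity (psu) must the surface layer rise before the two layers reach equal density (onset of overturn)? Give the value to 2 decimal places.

19.30 psu

Neutral buoyancy requires −α(T_deep − T_surf) + β(S_deep − S_surf′) = 0.
S_surf′ = S_deep − (α/β)·ΔT = 19.76 − (1.8 × 10⁻⁴/7.8 × 10⁻⁴)·(+2.0) = 19.2985 psu.
Increase required: 19.2985 − 8.70 = 10.5985 psu.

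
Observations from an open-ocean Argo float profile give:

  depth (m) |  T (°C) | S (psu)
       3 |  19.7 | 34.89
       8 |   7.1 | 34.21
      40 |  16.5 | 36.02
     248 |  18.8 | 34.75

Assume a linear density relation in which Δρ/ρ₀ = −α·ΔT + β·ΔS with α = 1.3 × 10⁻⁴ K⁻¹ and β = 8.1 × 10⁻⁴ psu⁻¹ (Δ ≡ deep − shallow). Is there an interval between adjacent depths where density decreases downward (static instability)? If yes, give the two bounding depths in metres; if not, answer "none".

40–248 m

Evaluate Δρ/ρ₀ = −αΔT + βΔS across each adjacent pair:
  3–8 m: −αΔT+βΔS = −(1.3 × 10⁻⁴)(-12.6)+(8.1 × 10⁻⁴)(-0.68) = 1.1 × 10⁻³ → stable
  8–40 m: −αΔT+βΔS = −(1.3 × 10⁻⁴)(+9.4)+(8.1 × 10⁻⁴)(+1.81) = 2.4 × 10⁻⁴ → stable
  40–248 m: −αΔT+βΔS = −(1.3 × 10⁻⁴)(+2.3)+(8.1 × 10⁻⁴)(-1.27) = -1.3 × 10⁻³ → UNSTABLE
The 40–248 m interval has Δρ < 0: lighter water underlies denser water.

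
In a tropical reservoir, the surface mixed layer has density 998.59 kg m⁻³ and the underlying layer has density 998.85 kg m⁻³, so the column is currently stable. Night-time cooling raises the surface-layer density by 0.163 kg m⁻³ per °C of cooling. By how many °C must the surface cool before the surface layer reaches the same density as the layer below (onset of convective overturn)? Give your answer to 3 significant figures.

1.60 °C

Density deficit of the surface layer: 998.85 − 998.59 = 0.26 kg m⁻³.
Required change = 0.26 / 0.163 = 1.60 °C.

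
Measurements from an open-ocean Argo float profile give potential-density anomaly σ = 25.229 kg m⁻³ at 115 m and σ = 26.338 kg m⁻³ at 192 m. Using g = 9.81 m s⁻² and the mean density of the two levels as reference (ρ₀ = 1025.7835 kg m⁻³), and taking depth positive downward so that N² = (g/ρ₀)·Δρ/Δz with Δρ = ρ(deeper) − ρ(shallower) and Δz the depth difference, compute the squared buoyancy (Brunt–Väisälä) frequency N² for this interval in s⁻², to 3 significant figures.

Δρ = 1026.338 − 1025.229 = 1.109 kg m⁻³ over Δz = 192 − 115 = 77 m.
N² = (9.81/1025.7835) × (1.109/77) = 1.3774 × 10⁻⁴ s⁻² ≈ 1.38 × 10⁻⁴ s⁻².

1.38 × 10⁻⁴ s⁻²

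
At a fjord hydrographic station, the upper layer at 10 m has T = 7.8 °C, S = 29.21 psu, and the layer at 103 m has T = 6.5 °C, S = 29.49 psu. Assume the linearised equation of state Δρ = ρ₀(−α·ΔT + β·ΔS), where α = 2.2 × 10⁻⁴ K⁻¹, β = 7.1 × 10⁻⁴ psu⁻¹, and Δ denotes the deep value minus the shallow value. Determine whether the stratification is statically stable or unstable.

stable

ΔT = 6.5 − 7.8 = -1.3 K and ΔS = 29.49 − 29.21 = +0.28 psu (deep − shallow).
−αΔT = 2.86 × 10⁻⁴; βΔS = 1.988 × 10⁻⁴; sum Δρ/ρ₀ = 4.848 × 10⁻⁴.
Δρ/ρ₀ > 0, so Δρ > 0: deeper water is denser → statically stable.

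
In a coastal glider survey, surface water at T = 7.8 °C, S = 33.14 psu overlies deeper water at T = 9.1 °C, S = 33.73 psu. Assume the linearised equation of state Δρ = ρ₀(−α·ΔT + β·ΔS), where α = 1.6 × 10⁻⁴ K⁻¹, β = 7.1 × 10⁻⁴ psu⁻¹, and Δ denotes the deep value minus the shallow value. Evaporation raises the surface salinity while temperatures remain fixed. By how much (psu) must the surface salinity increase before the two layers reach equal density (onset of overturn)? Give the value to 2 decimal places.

Neutral buoyancy requires −α(T_deep − T_surf) + β(S_deep − S_surf′) = 0.
S_surf′ = S_deep − (α/β)·ΔT = 33.73 − (1.6 × 10⁻⁴/7.1 × 10⁻⁴)·(+1.3) = 33.4370 psu.
Increase required: 33.4370 − 33.14 = 0.2970 psu.

0.30 psu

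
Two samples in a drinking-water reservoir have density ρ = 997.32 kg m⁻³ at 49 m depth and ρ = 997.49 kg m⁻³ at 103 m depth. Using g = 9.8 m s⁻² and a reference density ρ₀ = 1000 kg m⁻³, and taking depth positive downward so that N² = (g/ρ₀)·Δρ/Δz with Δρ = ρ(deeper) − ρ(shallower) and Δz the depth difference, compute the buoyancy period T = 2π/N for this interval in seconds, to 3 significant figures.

Δρ = 997.49 − 997.32 = 0.17 kg m⁻³ over Δz = 103 − 49 = 54 m.
N² = (9.8/1000) × (0.17/54) = 3.0852 × 10⁻⁵ s⁻².
N = √(3.0852 × 10⁻⁵) = 5.5545 × 10⁻³ rad s⁻¹, so T = 2π/N = 1.1312 × 10³ s ≈ 1.13 × 10³ s.

1.13 × 10³ s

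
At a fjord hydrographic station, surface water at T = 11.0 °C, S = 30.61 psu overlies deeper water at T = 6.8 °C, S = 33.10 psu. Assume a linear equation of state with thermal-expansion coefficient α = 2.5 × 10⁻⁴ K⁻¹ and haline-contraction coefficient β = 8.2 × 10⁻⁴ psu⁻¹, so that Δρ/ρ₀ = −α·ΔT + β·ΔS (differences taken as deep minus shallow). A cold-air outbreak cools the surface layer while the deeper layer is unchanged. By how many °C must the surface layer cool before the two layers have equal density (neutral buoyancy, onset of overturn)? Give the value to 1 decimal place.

Neutral buoyancy requires Δρ = 0, i.e. −α(T_deep − T_surf′) + β(S_deep − S_surf) = 0.
T_surf′ = T_deep − (β/α)·ΔS = 6.8 − (8.2 × 10⁻⁴/2.5 × 10⁻⁴)·(+2.49) = -1.367 °C.
Cooling required: 11.0 − (-1.367) = 12.367 °C.

12.4 °C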